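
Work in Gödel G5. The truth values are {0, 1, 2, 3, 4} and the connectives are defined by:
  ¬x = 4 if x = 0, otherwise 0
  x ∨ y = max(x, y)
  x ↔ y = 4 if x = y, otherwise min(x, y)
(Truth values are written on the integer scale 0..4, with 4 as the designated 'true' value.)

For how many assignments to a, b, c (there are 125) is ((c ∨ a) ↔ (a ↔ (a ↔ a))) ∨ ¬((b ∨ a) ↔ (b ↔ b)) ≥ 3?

value 4: 79 assignments (counts)
value 3: 5 assignments (counts)
value 2: 10 assignments
value 1: 15 assignments
value 0: 16 assignments
So 84 of the 125 assignments meet the threshold.

84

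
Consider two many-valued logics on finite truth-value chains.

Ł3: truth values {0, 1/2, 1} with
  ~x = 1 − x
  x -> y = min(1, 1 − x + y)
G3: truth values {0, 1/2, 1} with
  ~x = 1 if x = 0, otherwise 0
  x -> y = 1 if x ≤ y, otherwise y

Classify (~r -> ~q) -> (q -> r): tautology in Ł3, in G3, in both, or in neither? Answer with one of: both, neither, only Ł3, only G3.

In Ł3: every assignment gives 1 — tautology.
In G3: at q = 1, r = 1/2 the value is 1/2 — not a tautology.

only Ł3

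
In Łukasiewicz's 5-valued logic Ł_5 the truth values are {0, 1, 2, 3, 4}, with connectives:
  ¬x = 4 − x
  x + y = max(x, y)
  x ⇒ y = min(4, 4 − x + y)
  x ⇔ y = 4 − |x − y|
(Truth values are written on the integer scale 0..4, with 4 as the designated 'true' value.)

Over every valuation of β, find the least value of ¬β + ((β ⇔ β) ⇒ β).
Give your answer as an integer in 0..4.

2

Take β = 2:
¬β = ¬2 = 2
β ⇔ β = 2 ⇔ 2 = 4
(β ⇔ β) ⇒ β = 4 ⇒ 2 = 2
¬β + ((β ⇔ β) ⇒ β) = 2 + 2 = 2
No assignment yields a value below 2, so this is the minimum.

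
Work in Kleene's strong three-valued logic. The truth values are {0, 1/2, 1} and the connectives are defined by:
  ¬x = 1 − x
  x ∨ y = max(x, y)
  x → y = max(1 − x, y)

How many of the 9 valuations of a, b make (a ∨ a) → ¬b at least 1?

a = 0, b = 0 ↦ 1  ≥
a = 0, b = 1/2 ↦ 1  ≥
a = 0, b = 1 ↦ 1  ≥
a = 1/2, b = 0 ↦ 1  ≥
a = 1/2, b = 1/2 ↦ 1/2  <
a = 1/2, b = 1 ↦ 1/2  <
a = 1, b = 0 ↦ 1  ≥
a = 1, b = 1/2 ↦ 1/2  <
a = 1, b = 1 ↦ 0  <
So 5 of the 9 assignments meet the threshold.

5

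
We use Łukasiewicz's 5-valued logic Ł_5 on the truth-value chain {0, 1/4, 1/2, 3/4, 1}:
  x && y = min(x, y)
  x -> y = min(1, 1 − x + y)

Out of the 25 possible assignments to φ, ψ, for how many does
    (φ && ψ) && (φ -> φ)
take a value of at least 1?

value 1: 1 assignment (counts)
value 3/4: 3 assignments
value 1/2: 5 assignments
value 1/4: 7 assignments
value 0: 9 assignments
So 1 of the 25 assignments meets the threshold.

1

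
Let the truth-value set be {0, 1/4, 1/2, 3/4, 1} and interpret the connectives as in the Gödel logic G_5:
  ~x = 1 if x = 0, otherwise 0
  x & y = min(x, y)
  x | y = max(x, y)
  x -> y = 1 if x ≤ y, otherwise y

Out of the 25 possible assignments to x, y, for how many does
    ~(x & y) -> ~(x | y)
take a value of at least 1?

17

value 1: 17 assignments (counts)
value 0: 8 assignments
So 17 of the 25 assignments meet the threshold.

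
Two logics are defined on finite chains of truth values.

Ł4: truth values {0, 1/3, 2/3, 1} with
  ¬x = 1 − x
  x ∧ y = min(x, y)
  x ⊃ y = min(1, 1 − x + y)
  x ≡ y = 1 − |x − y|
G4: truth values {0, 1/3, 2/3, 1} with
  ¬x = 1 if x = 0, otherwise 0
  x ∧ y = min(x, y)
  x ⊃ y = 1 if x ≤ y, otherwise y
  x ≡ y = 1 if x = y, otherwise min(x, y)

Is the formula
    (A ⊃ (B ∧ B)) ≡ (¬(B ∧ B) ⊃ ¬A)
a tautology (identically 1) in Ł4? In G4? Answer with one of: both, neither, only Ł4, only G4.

In Ł4: every assignment gives 1 — tautology.
In G4: at A = 2/3, B = 1/3 the value is 1/3 — not a tautology.

only Ł4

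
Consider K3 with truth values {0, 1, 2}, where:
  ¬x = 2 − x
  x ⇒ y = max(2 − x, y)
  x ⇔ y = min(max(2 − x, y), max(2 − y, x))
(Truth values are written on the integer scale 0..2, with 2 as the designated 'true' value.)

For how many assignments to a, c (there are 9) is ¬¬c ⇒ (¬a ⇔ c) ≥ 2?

a = 0, c = 0 ↦ 2  ≥
a = 0, c = 1 ↦ 1  <
a = 0, c = 2 ↦ 2  ≥
a = 1, c = 0 ↦ 2  ≥
a = 1, c = 1 ↦ 1  <
a = 1, c = 2 ↦ 1  <
a = 2, c = 0 ↦ 2  ≥
a = 2, c = 1 ↦ 1  <
a = 2, c = 2 ↦ 0  <
So 4 of the 9 assignments meet the threshold.

4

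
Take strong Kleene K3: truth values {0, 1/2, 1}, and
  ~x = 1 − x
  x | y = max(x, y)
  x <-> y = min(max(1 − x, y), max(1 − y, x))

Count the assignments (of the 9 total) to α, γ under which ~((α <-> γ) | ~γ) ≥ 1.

1

α = 0, γ = 0 ↦ 0  <
α = 0, γ = 1/2 ↦ 1/2  <
α = 0, γ = 1 ↦ 1  ≥
α = 1/2, γ = 0 ↦ 0  <
α = 1/2, γ = 1/2 ↦ 1/2  <
α = 1/2, γ = 1 ↦ 1/2  <
α = 1, γ = 0 ↦ 0  <
α = 1, γ = 1/2 ↦ 1/2  <
α = 1, γ = 1 ↦ 0  <
So 1 of the 9 assignments meets the threshold.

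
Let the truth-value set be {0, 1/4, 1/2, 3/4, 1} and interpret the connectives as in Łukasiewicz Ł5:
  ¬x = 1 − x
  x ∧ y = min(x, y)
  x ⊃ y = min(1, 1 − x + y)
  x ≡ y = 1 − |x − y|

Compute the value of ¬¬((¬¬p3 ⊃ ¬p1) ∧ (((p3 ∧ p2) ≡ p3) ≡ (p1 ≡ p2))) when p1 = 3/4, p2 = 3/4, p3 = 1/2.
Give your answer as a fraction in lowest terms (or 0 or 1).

3/4

¬p3 = ¬1/2 = 1/2
¬¬p3 = ¬1/2 = 1/2
¬p1 = ¬3/4 = 1/4
¬¬p3 ⊃ ¬p1 = 1/2 ⊃ 1/4 = 3/4
p3 ∧ p2 = 1/2 ∧ 3/4 = 1/2
(p3 ∧ p2) ≡ p3 = 1/2 ≡ 1/2 = 1
p1 ≡ p2 = 3/4 ≡ 3/4 = 1
((p3 ∧ p2) ≡ p3) ≡ (p1 ≡ p2) = 1 ≡ 1 = 1
(¬¬p3 ⊃ ¬p1) ∧ (((p3 ∧ p2) ≡ p3) ≡ (p1 ≡ p2)) = 3/4 ∧ 1 = 3/4
¬((¬¬p3 ⊃ ¬p1) ∧ (((p3 ∧ p2) ≡ p3) ≡ (p1 ≡ p2))) = ¬3/4 = 1/4
¬¬((¬¬p3 ⊃ ¬p1) ∧ (((p3 ∧ p2) ≡ p3) ≡ (p1 ≡ p2))) = ¬1/4 = 3/4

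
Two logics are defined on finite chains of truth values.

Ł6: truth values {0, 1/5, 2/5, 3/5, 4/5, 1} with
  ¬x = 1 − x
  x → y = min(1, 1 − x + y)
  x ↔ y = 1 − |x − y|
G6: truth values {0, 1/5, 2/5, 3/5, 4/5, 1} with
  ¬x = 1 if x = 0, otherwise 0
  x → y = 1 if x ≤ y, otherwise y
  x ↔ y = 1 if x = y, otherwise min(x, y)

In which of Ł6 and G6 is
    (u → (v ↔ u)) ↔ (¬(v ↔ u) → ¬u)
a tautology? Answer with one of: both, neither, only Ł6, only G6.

only Ł6

In Ł6: every assignment gives 1 — tautology.
In G6: at u = 2/5, v = 1/5 the value is 1/5 — not a tautology.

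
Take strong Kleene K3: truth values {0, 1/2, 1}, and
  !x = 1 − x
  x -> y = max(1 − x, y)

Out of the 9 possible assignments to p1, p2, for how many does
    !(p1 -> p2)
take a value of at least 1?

1

p1 = 0, p2 = 0 ↦ 0  <
p1 = 0, p2 = 1/2 ↦ 0  <
p1 = 0, p2 = 1 ↦ 0  <
p1 = 1/2, p2 = 0 ↦ 1/2  <
p1 = 1/2, p2 = 1/2 ↦ 1/2  <
p1 = 1/2, p2 = 1 ↦ 0  <
p1 = 1, p2 = 0 ↦ 1  ≥
p1 = 1, p2 = 1/2 ↦ 1/2  <
p1 = 1, p2 = 1 ↦ 0  <
So 1 of the 9 assignments meets the threshold.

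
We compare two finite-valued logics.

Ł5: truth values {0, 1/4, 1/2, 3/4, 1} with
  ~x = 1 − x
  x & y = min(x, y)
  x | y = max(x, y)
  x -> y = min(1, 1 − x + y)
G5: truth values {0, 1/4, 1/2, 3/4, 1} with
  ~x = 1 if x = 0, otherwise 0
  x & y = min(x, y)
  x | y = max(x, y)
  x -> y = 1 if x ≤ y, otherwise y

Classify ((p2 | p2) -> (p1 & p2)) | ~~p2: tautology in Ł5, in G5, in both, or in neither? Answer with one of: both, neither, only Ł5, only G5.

In Ł5: at p1 = 0, p2 = 1/4 the value is 3/4 — not a tautology.
In G5: every assignment gives 1 — tautology.

only G5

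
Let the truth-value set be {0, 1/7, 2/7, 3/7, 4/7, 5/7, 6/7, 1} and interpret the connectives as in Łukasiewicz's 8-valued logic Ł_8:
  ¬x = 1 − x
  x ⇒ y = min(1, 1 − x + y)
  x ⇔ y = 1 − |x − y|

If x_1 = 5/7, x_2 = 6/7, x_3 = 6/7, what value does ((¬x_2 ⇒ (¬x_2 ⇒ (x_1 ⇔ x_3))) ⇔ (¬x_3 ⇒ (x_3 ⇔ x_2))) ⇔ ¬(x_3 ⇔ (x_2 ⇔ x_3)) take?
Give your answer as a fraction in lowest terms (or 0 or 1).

¬x_2 = ¬6/7 = 1/7
¬x_2 = ¬6/7 = 1/7
x_1 ⇔ x_3 = 5/7 ⇔ 6/7 = 6/7
¬x_2 ⇒ (x_1 ⇔ x_3) = 1/7 ⇒ 6/7 = 1
¬x_2 ⇒ (¬x_2 ⇒ (x_1 ⇔ x_3)) = 1/7 ⇒ 1 = 1
¬x_3 = ¬6/7 = 1/7
x_3 ⇔ x_2 = 6/7 ⇔ 6/7 = 1
¬x_3 ⇒ (x_3 ⇔ x_2) = 1/7 ⇒ 1 = 1
(¬x_2 ⇒ (¬x_2 ⇒ (x_1 ⇔ x_3))) ⇔ (¬x_3 ⇒ (x_3 ⇔ x_2)) = 1 ⇔ 1 = 1
x_2 ⇔ x_3 = 6/7 ⇔ 6/7 = 1
x_3 ⇔ (x_2 ⇔ x_3) = 6/7 ⇔ 1 = 6/7
¬(x_3 ⇔ (x_2 ⇔ x_3)) = ¬6/7 = 1/7
((¬x_2 ⇒ (¬x_2 ⇒ (x_1 ⇔ x_3))) ⇔ (¬x_3 ⇒ (x_3 ⇔ x_2))) ⇔ ¬(x_3 ⇔ (x_2 ⇔ x_3)) = 1 ⇔ 1/7 = 1/7

1/7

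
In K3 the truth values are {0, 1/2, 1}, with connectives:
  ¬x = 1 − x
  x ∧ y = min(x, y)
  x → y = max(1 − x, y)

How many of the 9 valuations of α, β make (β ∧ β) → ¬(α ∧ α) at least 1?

5

α = 0, β = 0 ↦ 1  ≥
α = 0, β = 1/2 ↦ 1  ≥
α = 0, β = 1 ↦ 1  ≥
α = 1/2, β = 0 ↦ 1  ≥
α = 1/2, β = 1/2 ↦ 1/2  <
α = 1/2, β = 1 ↦ 1/2  <
α = 1, β = 0 ↦ 1  ≥
α = 1, β = 1/2 ↦ 1/2  <
α = 1, β = 1 ↦ 0  <
So 5 of the 9 assignments meet the threshold.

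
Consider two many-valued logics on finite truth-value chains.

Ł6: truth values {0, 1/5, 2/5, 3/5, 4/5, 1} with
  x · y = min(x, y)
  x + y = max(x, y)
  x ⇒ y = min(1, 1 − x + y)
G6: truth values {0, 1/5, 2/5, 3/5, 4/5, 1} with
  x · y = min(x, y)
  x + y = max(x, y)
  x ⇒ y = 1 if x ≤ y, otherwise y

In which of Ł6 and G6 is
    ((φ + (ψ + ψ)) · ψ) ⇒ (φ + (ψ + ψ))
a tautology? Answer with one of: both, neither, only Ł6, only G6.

both

In Ł6: every assignment gives 1 — tautology.
In G6: every assignment gives 1 — tautology.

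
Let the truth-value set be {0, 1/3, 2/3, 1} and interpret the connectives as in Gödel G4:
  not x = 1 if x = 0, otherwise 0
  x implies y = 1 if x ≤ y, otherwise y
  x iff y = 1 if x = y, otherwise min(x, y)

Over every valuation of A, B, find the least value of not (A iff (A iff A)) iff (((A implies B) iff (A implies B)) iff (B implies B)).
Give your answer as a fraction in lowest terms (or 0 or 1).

0

Take A = 1/3, B = 0:
A iff A = 1/3 iff 1/3 = 1
A iff (A iff A) = 1/3 iff 1 = 1/3
not (A iff (A iff A)) = not 1/3 = 0
A implies B = 1/3 implies 0 = 0
A implies B = 1/3 implies 0 = 0
(A implies B) iff (A implies B) = 0 iff 0 = 1
B implies B = 0 implies 0 = 1
((A implies B) iff (A implies B)) iff (B implies B) = 1 iff 1 = 1
not (A iff (A iff A)) iff (((A implies B) iff (A implies B)) iff (B implies B)) = 0 iff 1 = 0
No assignment yields a value below 0, so this is the minimum.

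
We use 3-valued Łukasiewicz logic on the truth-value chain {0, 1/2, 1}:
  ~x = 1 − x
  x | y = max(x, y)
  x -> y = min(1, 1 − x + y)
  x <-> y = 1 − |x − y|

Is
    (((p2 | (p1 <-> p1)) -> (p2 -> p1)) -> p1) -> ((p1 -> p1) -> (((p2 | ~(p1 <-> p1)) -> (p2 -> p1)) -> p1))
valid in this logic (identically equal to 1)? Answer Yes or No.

Counterexample: take p1 = 0, p2 = 1/2.
p1 <-> p1 = 0 <-> 0 = 1
p2 | (p1 <-> p1) = 1/2 | 1 = 1
p2 -> p1 = 1/2 -> 0 = 1/2
(p2 | (p1 <-> p1)) -> (p2 -> p1) = 1 -> 1/2 = 1/2
((p2 | (p1 <-> p1)) -> (p2 -> p1)) -> p1 = 1/2 -> 0 = 1/2
p1 -> p1 = 0 -> 0 = 1
p1 <-> p1 = 0 <-> 0 = 1
~(p1 <-> p1) = ~1 = 0
p2 | ~(p1 <-> p1) = 1/2 | 0 = 1/2
p2 -> p1 = 1/2 -> 0 = 1/2
(p2 | ~(p1 <-> p1)) -> (p2 -> p1) = 1/2 -> 1/2 = 1
((p2 | ~(p1 <-> p1)) -> (p2 -> p1)) -> p1 = 1 -> 0 = 0
(p1 -> p1) -> (((p2 | ~(p1 <-> p1)) -> (p2 -> p1)) -> p1) = 1 -> 0 = 0
(((p2 | (p1 <-> p1)) -> (p2 -> p1)) -> p1) -> ((p1 -> p1) -> (((p2 | ~(p1 <-> p1)) -> (p2 -> p1)) -> p1)) = 1/2 -> 0 = 1/2
This gives 1/2 ≠ 1.

No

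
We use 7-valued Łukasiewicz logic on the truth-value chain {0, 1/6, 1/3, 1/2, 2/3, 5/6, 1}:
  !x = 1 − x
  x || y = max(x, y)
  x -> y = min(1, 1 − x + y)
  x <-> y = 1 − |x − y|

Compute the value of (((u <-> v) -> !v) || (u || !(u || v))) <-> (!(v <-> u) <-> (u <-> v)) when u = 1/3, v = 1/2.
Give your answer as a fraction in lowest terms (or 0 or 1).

2/3

u <-> v = 1/3 <-> 1/2 = 5/6
!v = !1/2 = 1/2
(u <-> v) -> !v = 5/6 -> 1/2 = 2/3
u || v = 1/3 || 1/2 = 1/2
!(u || v) = !1/2 = 1/2
u || !(u || v) = 1/3 || 1/2 = 1/2
((u <-> v) -> !v) || (u || !(u || v)) = 2/3 || 1/2 = 2/3
v <-> u = 1/2 <-> 1/3 = 5/6
!(v <-> u) = !5/6 = 1/6
u <-> v = 1/3 <-> 1/2 = 5/6
!(v <-> u) <-> (u <-> v) = 1/6 <-> 5/6 = 1/3
(((u <-> v) -> !v) || (u || !(u || v))) <-> (!(v <-> u) <-> (u <-> v)) = 2/3 <-> 1/3 = 2/3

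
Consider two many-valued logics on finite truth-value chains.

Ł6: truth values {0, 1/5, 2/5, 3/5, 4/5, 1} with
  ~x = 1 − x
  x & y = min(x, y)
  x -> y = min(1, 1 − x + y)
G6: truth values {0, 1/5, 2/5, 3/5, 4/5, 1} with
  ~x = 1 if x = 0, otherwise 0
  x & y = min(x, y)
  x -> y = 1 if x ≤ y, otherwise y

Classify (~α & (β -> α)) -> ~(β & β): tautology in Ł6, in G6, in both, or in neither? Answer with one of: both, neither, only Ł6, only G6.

only G6

In Ł6: at α = 1/5, β = 2/5 the value is 4/5 — not a tautology.
In G6: every assignment gives 1 — tautology.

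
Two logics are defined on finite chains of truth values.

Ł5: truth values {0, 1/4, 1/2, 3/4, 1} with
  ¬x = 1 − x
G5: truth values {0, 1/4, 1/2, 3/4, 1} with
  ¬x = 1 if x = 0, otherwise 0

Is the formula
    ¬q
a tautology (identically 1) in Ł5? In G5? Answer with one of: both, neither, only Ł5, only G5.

In Ł5: at q = 1/4 the value is 3/4 — not a tautology.
In G5: at q = 1/4 the value is 0 — not a tautology.

neither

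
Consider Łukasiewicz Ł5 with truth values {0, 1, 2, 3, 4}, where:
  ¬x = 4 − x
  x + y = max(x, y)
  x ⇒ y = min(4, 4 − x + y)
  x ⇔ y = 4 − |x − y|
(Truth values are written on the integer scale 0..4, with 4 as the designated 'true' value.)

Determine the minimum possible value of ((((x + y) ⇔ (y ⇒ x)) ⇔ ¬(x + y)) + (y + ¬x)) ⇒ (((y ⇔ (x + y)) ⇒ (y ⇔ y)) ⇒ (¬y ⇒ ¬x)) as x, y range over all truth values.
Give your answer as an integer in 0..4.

2

Take x = 2, y = 0:
x + y = 2 + 0 = 2
y ⇒ x = 0 ⇒ 2 = 4
(x + y) ⇔ (y ⇒ x) = 2 ⇔ 4 = 2
x + y = 2 + 0 = 2
¬(x + y) = ¬2 = 2
((x + y) ⇔ (y ⇒ x)) ⇔ ¬(x + y) = 2 ⇔ 2 = 4
¬x = ¬2 = 2
y + ¬x = 0 + 2 = 2
(((x + y) ⇔ (y ⇒ x)) ⇔ ¬(x + y)) + (y + ¬x) = 4 + 2 = 4
x + y = 2 + 0 = 2
y ⇔ (x + y) = 0 ⇔ 2 = 2
y ⇔ y = 0 ⇔ 0 = 4
(y ⇔ (x + y)) ⇒ (y ⇔ y) = 2 ⇒ 4 = 4
¬y = ¬0 = 4
¬x = ¬2 = 2
¬y ⇒ ¬x = 4 ⇒ 2 = 2
((y ⇔ (x + y)) ⇒ (y ⇔ y)) ⇒ (¬y ⇒ ¬x) = 4 ⇒ 2 = 2
((((x + y) ⇔ (y ⇒ x)) ⇔ ¬(x + y)) + (y + ¬x)) ⇒ (((y ⇔ (x + y)) ⇒ (y ⇔ y)) ⇒ (¬y ⇒ ¬x)) = 4 ⇒ 2 = 2
No assignment yields a value below 2, so this is the minimum.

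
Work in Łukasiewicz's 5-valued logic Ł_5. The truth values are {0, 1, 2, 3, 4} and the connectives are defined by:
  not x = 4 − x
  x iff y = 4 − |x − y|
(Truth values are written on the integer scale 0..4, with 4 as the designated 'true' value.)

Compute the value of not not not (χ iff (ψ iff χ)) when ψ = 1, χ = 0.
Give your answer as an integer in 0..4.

ψ iff χ = 1 iff 0 = 3
χ iff (ψ iff χ) = 0 iff 3 = 1
not (χ iff (ψ iff χ)) = not 1 = 3
not not (χ iff (ψ iff χ)) = not 3 = 1
not not not (χ iff (ψ iff χ)) = not 1 = 3

3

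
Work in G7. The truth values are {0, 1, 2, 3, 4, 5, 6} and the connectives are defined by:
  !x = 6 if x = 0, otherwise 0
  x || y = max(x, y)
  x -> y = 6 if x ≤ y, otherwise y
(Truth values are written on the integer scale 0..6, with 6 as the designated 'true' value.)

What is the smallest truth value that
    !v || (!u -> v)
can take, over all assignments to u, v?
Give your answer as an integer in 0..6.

1

Take u = 0, v = 1:
!v = !1 = 0
!u = !0 = 6
!u -> v = 6 -> 1 = 1
!v || (!u -> v) = 0 || 1 = 1
No assignment yields a value below 1, so this is the minimum.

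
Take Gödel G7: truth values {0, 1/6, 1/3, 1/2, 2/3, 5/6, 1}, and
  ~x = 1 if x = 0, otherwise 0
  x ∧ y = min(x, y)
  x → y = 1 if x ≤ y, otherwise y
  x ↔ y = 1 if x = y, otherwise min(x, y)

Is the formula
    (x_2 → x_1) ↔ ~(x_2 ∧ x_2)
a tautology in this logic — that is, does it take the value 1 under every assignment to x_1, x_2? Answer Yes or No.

Counterexample: take x_1 = 1/6, x_2 = 1/6.
x_2 → x_1 = 1/6 → 1/6 = 1
x_2 ∧ x_2 = 1/6 ∧ 1/6 = 1/6
~(x_2 ∧ x_2) = ~1/6 = 0
(x_2 → x_1) ↔ ~(x_2 ∧ x_2) = 1 ↔ 0 = 0
This gives 0 ≠ 1.

No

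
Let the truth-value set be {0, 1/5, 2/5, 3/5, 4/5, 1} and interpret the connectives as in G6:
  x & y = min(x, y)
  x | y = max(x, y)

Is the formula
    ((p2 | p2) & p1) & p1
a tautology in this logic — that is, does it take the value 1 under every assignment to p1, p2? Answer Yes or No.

No

Counterexample: take p1 = 0, p2 = 0.
p2 | p2 = 0 | 0 = 0
(p2 | p2) & p1 = 0 & 0 = 0
((p2 | p2) & p1) & p1 = 0 & 0 = 0
This gives 0 ≠ 1.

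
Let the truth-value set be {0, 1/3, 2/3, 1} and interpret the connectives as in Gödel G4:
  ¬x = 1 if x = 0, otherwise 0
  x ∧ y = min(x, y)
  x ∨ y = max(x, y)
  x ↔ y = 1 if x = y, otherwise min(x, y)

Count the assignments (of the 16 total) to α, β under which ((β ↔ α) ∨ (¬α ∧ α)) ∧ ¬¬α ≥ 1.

α = 0, β = 0 ↦ 0  <
α = 0, β = 1/3 ↦ 0  <
α = 0, β = 2/3 ↦ 0  <
α = 0, β = 1 ↦ 0  <
α = 1/3, β = 0 ↦ 0  <
α = 1/3, β = 1/3 ↦ 1  ≥
α = 1/3, β = 2/3 ↦ 1/3  <
α = 1/3, β = 1 ↦ 1/3  <
α = 2/3, β = 0 ↦ 0  <
α = 2/3, β = 1/3 ↦ 1/3  <
α = 2/3, β = 2/3 ↦ 1  ≥
α = 2/3, β = 1 ↦ 2/3  <
α = 1, β = 0 ↦ 0  <
α = 1, β = 1/3 ↦ 1/3  <
α = 1, β = 2/3 ↦ 2/3  <
α = 1, β = 1 ↦ 1  ≥
So 3 of the 16 assignments meet the threshold.

3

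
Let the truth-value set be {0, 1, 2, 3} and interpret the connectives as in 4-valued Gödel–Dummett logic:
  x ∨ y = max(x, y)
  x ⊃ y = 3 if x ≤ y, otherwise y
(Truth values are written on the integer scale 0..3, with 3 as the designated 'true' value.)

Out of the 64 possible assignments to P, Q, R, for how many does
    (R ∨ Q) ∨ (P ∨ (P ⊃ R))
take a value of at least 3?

55

value 3: 55 assignments (counts)
value 2: 7 assignments
value 1: 2 assignments
So 55 of the 64 assignments meet the threshold.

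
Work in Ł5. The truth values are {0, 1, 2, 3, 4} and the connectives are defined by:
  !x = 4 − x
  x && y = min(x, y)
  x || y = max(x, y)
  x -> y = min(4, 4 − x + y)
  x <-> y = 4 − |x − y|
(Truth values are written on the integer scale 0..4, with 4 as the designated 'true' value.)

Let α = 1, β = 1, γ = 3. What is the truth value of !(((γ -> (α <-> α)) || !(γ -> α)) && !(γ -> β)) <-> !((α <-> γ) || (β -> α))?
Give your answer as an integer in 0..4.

α <-> α = 1 <-> 1 = 4
γ -> (α <-> α) = 3 -> 4 = 4
γ -> α = 3 -> 1 = 2
!(γ -> α) = !2 = 2
(γ -> (α <-> α)) || !(γ -> α) = 4 || 2 = 4
γ -> β = 3 -> 1 = 2
!(γ -> β) = !2 = 2
((γ -> (α <-> α)) || !(γ -> α)) && !(γ -> β) = 4 && 2 = 2
!(((γ -> (α <-> α)) || !(γ -> α)) && !(γ -> β)) = !2 = 2
α <-> γ = 1 <-> 3 = 2
β -> α = 1 -> 1 = 4
(α <-> γ) || (β -> α) = 2 || 4 = 4
!((α <-> γ) || (β -> α)) = !4 = 0
!(((γ -> (α <-> α)) || !(γ -> α)) && !(γ -> β)) <-> !((α <-> γ) || (β -> α)) = 2 <-> 0 = 2

2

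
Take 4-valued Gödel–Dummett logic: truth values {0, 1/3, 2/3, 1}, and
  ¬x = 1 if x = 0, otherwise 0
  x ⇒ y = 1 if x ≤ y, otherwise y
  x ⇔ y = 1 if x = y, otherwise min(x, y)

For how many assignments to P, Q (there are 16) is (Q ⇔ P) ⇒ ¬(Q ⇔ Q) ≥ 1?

P = 0, Q = 0 ↦ 0  <
P = 0, Q = 1/3 ↦ 1  ≥
P = 0, Q = 2/3 ↦ 1  ≥
P = 0, Q = 1 ↦ 1  ≥
P = 1/3, Q = 0 ↦ 1  ≥
P = 1/3, Q = 1/3 ↦ 0  <
P = 1/3, Q = 2/3 ↦ 0  <
P = 1/3, Q = 1 ↦ 0  <
P = 2/3, Q = 0 ↦ 1  ≥
P = 2/3, Q = 1/3 ↦ 0  <
P = 2/3, Q = 2/3 ↦ 0  <
P = 2/3, Q = 1 ↦ 0  <
P = 1, Q = 0 ↦ 1  ≥
P = 1, Q = 1/3 ↦ 0  <
P = 1, Q = 2/3 ↦ 0  <
P = 1, Q = 1 ↦ 0  <
So 6 of the 16 assignments meet the threshold.

6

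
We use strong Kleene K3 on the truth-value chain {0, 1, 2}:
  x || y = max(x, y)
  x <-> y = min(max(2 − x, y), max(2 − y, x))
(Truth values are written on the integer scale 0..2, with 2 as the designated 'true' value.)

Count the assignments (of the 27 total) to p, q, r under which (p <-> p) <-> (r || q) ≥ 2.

10

value 2: 10 assignments (counts)
value 1: 15 assignments
value 0: 2 assignments
So 10 of the 27 assignments meet the threshold.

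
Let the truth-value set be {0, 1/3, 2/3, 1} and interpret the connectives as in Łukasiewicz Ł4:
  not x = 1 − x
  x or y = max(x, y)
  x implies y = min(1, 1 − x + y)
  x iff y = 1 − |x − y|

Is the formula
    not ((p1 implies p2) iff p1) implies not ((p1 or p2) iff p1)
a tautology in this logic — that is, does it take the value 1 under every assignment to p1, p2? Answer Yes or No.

Counterexample: take p1 = 0, p2 = 0.
p1 implies p2 = 0 implies 0 = 1
(p1 implies p2) iff p1 = 1 iff 0 = 0
not ((p1 implies p2) iff p1) = not 0 = 1
p1 or p2 = 0 or 0 = 0
(p1 or p2) iff p1 = 0 iff 0 = 1
not ((p1 or p2) iff p1) = not 1 = 0
not ((p1 implies p2) iff p1) implies not ((p1 or p2) iff p1) = 1 implies 0 = 0
This gives 0 ≠ 1.

No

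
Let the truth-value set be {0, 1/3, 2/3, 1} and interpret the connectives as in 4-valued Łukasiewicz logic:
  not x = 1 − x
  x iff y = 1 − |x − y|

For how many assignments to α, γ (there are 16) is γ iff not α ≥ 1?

α = 0, γ = 0 ↦ 0  <
α = 0, γ = 1/3 ↦ 1/3  <
α = 0, γ = 2/3 ↦ 2/3  <
α = 0, γ = 1 ↦ 1  ≥
α = 1/3, γ = 0 ↦ 1/3  <
α = 1/3, γ = 1/3 ↦ 2/3  <
α = 1/3, γ = 2/3 ↦ 1  ≥
α = 1/3, γ = 1 ↦ 2/3  <
α = 2/3, γ = 0 ↦ 2/3  <
α = 2/3, γ = 1/3 ↦ 1  ≥
α = 2/3, γ = 2/3 ↦ 2/3  <
α = 2/3, γ = 1 ↦ 1/3  <
α = 1, γ = 0 ↦ 1  ≥
α = 1, γ = 1/3 ↦ 2/3  <
α = 1, γ = 2/3 ↦ 1/3  <
α = 1, γ = 1 ↦ 0  <
So 4 of the 16 assignments meet the threshold.

4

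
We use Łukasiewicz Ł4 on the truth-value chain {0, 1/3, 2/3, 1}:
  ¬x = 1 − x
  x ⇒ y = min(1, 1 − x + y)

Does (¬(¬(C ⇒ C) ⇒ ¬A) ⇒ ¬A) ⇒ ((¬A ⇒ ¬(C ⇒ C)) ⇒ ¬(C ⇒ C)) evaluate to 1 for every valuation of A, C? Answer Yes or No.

No

Counterexample: take A = 1/3, C = 0.
C ⇒ C = 0 ⇒ 0 = 1
¬(C ⇒ C) = ¬1 = 0
¬A = ¬1/3 = 2/3
¬(C ⇒ C) ⇒ ¬A = 0 ⇒ 2/3 = 1
¬(¬(C ⇒ C) ⇒ ¬A) = ¬1 = 0
¬(¬(C ⇒ C) ⇒ ¬A) ⇒ ¬A = 0 ⇒ 2/3 = 1
¬A = ¬1/3 = 2/3
C ⇒ C = 0 ⇒ 0 = 1
¬(C ⇒ C) = ¬1 = 0
¬A ⇒ ¬(C ⇒ C) = 2/3 ⇒ 0 = 1/3
C ⇒ C = 0 ⇒ 0 = 1
¬(C ⇒ C) = ¬1 = 0
(¬A ⇒ ¬(C ⇒ C)) ⇒ ¬(C ⇒ C) = 1/3 ⇒ 0 = 2/3
(¬(¬(C ⇒ C) ⇒ ¬A) ⇒ ¬A) ⇒ ((¬A ⇒ ¬(C ⇒ C)) ⇒ ¬(C ⇒ C)) = 1 ⇒ 2/3 = 2/3
This gives 2/3 ≠ 1.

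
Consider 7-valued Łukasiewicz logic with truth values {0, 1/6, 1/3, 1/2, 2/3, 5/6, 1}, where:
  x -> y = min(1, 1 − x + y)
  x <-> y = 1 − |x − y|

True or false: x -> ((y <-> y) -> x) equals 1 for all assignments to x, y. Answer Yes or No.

At x = 1, y = 1/2, for instance:
y <-> y = 1/2 <-> 1/2 = 1
(y <-> y) -> x = 1 -> 1 = 1
x -> ((y <-> y) -> x) = 1 -> 1 = 1
and checking the remaining 48 assignments likewise gives ≥ 1 in every case.

Yes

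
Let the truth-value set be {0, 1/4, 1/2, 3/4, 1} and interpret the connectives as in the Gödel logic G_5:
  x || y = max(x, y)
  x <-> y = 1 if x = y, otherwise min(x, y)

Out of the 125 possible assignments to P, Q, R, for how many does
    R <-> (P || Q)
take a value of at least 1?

25

value 1: 25 assignments (counts)
value 3/4: 16 assignments
value 1/2: 26 assignments
value 1/4: 30 assignments
value 0: 28 assignments
So 25 of the 125 assignments meet the threshold.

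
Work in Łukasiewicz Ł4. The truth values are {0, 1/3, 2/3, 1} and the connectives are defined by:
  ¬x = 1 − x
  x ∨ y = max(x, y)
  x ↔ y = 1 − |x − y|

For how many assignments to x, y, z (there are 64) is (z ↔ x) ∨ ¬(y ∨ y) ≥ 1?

value 1: 28 assignments (counts)
value 2/3: 24 assignments
value 1/3: 10 assignments
value 0: 2 assignments
So 28 of the 64 assignments meet the threshold.

28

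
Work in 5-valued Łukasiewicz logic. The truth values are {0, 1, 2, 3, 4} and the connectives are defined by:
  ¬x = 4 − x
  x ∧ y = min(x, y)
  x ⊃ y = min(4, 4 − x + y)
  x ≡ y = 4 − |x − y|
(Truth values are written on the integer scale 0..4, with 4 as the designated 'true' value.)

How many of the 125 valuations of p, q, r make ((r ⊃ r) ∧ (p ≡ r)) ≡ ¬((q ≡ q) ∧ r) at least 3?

70

value 4: 35 assignments (counts)
value 3: 35 assignments (counts)
value 2: 30 assignments
value 1: 15 assignments
value 0: 10 assignments
So 70 of the 125 assignments meet the threshold.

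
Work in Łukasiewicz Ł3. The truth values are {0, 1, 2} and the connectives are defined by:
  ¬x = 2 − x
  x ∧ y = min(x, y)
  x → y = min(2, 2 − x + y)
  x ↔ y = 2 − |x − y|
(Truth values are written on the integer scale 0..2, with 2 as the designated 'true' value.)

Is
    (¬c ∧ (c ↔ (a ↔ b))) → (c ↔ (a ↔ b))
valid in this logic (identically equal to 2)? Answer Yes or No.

Yes

At a = 2, b = 0, c = 1, for instance:
¬c = ¬1 = 1
a ↔ b = 2 ↔ 0 = 0
c ↔ (a ↔ b) = 1 ↔ 0 = 1
¬c ∧ (c ↔ (a ↔ b)) = 1 ∧ 1 = 1
(¬c ∧ (c ↔ (a ↔ b))) → (c ↔ (a ↔ b)) = 1 → 1 = 2
and checking the remaining 26 assignments likewise gives ≥ 2 in every case.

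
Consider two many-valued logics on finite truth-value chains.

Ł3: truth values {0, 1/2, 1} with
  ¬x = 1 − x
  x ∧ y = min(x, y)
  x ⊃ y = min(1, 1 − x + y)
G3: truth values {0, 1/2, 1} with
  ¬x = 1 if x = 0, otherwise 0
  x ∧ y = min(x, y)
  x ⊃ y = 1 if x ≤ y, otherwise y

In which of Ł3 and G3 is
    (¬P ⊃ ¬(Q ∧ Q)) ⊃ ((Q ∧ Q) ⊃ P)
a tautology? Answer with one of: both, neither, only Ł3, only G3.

only Ł3

In Ł3: every assignment gives 1 — tautology.
In G3: at P = 1/2, Q = 1 the value is 1/2 — not a tautology.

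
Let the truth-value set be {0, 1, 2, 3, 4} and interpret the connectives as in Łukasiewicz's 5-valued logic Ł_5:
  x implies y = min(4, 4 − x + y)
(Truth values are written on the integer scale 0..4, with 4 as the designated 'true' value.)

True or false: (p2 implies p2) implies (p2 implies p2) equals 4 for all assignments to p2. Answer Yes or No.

p2 = 0 ↦ 4
p2 = 1 ↦ 4
p2 = 2 ↦ 4
p2 = 3 ↦ 4
p2 = 4 ↦ 4
Every assignment gives a value ≥ 4.

Yes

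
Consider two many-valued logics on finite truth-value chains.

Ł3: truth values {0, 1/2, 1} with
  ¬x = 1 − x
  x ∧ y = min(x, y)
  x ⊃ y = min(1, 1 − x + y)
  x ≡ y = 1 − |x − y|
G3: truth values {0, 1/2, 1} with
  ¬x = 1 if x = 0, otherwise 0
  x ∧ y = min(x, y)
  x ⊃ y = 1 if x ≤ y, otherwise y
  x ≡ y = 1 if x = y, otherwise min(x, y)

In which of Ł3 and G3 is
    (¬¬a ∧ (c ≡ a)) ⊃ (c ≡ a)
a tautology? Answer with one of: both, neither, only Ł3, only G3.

both

In Ł3: every assignment gives 1 — tautology.
In G3: every assignment gives 1 — tautology.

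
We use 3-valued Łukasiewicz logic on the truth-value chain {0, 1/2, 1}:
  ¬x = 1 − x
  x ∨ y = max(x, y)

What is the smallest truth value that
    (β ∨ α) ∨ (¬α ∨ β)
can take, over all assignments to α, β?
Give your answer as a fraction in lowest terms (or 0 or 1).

Take α = 1/2, β = 0:
β ∨ α = 0 ∨ 1/2 = 1/2
¬α = ¬1/2 = 1/2
¬α ∨ β = 1/2 ∨ 0 = 1/2
(β ∨ α) ∨ (¬α ∨ β) = 1/2 ∨ 1/2 = 1/2
No assignment yields a value below 1/2, so this is the minimum.

1/2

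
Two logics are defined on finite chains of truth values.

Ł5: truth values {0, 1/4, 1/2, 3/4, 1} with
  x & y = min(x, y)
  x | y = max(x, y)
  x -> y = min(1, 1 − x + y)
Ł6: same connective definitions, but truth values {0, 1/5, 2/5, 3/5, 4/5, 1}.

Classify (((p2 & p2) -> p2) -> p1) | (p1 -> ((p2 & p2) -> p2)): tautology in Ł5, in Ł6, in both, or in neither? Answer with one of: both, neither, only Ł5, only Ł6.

In Ł5: every assignment gives 1 — tautology.
In Ł6: every assignment gives 1 — tautology.

both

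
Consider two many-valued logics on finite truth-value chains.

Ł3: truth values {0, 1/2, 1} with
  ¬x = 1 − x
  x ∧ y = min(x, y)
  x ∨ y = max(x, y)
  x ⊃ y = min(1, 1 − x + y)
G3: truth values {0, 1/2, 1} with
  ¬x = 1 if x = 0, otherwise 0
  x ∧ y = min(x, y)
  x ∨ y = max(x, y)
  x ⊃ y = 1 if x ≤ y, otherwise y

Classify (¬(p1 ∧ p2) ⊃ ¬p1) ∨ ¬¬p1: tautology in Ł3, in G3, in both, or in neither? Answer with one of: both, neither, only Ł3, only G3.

In Ł3: at p1 = 1/2, p2 = 0 the value is 1/2 — not a tautology.
In G3: every assignment gives 1 — tautology.

only G3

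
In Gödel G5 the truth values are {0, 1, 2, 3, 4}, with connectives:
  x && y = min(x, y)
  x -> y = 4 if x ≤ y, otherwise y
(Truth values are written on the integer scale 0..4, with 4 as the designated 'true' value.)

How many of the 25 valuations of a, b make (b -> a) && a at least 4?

5

value 4: 5 assignments (counts)
value 3: 5 assignments
value 2: 5 assignments
value 1: 5 assignments
value 0: 5 assignments
So 5 of the 25 assignments meet the threshold.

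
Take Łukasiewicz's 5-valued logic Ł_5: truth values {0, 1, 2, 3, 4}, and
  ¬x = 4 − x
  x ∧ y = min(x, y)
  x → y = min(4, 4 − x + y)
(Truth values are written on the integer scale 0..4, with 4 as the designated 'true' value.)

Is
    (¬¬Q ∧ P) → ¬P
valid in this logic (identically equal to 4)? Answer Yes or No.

Counterexample: take P = 3, Q = 2.
¬Q = ¬2 = 2
¬¬Q = ¬2 = 2
¬¬Q ∧ P = 2 ∧ 3 = 2
¬P = ¬3 = 1
(¬¬Q ∧ P) → ¬P = 2 → 1 = 3
This gives 3 ≠ 4.

No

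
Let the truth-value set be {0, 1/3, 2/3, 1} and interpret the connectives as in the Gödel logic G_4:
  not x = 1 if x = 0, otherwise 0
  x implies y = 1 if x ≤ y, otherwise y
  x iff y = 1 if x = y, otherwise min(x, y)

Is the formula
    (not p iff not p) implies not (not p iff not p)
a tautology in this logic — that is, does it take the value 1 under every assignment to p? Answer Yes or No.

Counterexample: take p = 0.
not p = not 0 = 1
not p = not 0 = 1
not p iff not p = 1 iff 1 = 1
not p = not 0 = 1
not p = not 0 = 1
not p iff not p = 1 iff 1 = 1
not (not p iff not p) = not 1 = 0
(not p iff not p) implies not (not p iff not p) = 1 implies 0 = 0
This gives 0 ≠ 1.

No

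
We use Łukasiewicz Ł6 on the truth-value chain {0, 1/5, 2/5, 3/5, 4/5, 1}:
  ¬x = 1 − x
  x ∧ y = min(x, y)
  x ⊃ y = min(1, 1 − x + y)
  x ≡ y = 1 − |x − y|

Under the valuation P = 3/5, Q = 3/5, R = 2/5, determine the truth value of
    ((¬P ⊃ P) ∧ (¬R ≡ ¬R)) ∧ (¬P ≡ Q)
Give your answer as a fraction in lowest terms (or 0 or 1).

¬P = ¬3/5 = 2/5
¬P ⊃ P = 2/5 ⊃ 3/5 = 1
¬R = ¬2/5 = 3/5
¬R = ¬2/5 = 3/5
¬R ≡ ¬R = 3/5 ≡ 3/5 = 1
(¬P ⊃ P) ∧ (¬R ≡ ¬R) = 1 ∧ 1 = 1
¬P = ¬3/5 = 2/5
¬P ≡ Q = 2/5 ≡ 3/5 = 4/5
((¬P ⊃ P) ∧ (¬R ≡ ¬R)) ∧ (¬P ≡ Q) = 1 ∧ 4/5 = 4/5

4/5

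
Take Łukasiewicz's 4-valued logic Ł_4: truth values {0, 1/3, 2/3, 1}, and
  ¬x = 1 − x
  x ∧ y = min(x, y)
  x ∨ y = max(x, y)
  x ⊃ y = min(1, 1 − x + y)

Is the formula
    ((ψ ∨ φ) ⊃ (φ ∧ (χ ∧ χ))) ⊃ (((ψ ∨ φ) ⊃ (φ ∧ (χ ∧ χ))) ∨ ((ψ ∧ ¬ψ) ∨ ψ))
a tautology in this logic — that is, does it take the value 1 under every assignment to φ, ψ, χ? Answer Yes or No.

Yes

At φ = 0, ψ = 1/3, χ = 2/3, for instance:
ψ ∨ φ = 1/3 ∨ 0 = 1/3
χ ∧ χ = 2/3 ∧ 2/3 = 2/3
φ ∧ (χ ∧ χ) = 0 ∧ 2/3 = 0
(ψ ∨ φ) ⊃ (φ ∧ (χ ∧ χ)) = 1/3 ⊃ 0 = 2/3
¬ψ = ¬1/3 = 2/3
ψ ∧ ¬ψ = 1/3 ∧ 2/3 = 1/3
(ψ ∧ ¬ψ) ∨ ψ = 1/3 ∨ 1/3 = 1/3
((ψ ∨ φ) ⊃ (φ ∧ (χ ∧ χ))) ∨ ((ψ ∧ ¬ψ) ∨ ψ) = 2/3 ∨ 1/3 = 2/3
((ψ ∨ φ) ⊃ (φ ∧ (χ ∧ χ))) ⊃ (((ψ ∨ φ) ⊃ (φ ∧ (χ ∧ χ))) ∨ ((ψ ∧ ¬ψ) ∨ ψ)) = 2/3 ⊃ 2/3 = 1
and checking the remaining 63 assignments likewise gives ≥ 1 in every case.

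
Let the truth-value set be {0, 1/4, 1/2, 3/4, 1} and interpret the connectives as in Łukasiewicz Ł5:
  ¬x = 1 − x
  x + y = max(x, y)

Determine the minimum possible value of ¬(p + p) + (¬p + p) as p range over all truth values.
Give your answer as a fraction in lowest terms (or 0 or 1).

Take p = 1/2:
p + p = 1/2 + 1/2 = 1/2
¬(p + p) = ¬1/2 = 1/2
¬p = ¬1/2 = 1/2
¬p + p = 1/2 + 1/2 = 1/2
¬(p + p) + (¬p + p) = 1/2 + 1/2 = 1/2
No assignment yields a value below 1/2, so this is the minimum.

1/2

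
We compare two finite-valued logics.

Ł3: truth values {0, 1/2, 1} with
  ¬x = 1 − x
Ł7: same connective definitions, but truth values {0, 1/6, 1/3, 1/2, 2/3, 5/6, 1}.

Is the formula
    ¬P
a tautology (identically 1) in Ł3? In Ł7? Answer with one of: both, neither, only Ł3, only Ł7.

In Ł3: at P = 1/2 the value is 1/2 — not a tautology.
In Ł7: at P = 1/6 the value is 5/6 — not a tautology.

neither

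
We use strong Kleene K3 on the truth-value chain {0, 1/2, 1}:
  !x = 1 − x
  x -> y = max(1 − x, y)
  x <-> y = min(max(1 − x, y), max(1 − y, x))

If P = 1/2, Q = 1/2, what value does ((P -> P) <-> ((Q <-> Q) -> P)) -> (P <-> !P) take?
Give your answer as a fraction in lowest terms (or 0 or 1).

P -> P = 1/2 -> 1/2 = 1/2
Q <-> Q = 1/2 <-> 1/2 = 1/2
(Q <-> Q) -> P = 1/2 -> 1/2 = 1/2
(P -> P) <-> ((Q <-> Q) -> P) = 1/2 <-> 1/2 = 1/2
!P = !1/2 = 1/2
P <-> !P = 1/2 <-> 1/2 = 1/2
((P -> P) <-> ((Q <-> Q) -> P)) -> (P <-> !P) = 1/2 -> 1/2 = 1/2

1/2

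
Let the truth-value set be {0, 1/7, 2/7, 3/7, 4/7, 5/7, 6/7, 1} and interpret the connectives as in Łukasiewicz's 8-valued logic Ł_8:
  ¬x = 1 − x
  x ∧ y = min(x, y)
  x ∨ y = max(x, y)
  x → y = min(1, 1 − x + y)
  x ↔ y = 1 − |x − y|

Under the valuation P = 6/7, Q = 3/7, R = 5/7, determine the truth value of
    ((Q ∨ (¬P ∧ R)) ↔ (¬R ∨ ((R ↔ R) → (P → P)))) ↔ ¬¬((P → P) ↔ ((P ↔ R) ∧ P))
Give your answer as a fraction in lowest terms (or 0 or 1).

¬P = ¬6/7 = 1/7
¬P ∧ R = 1/7 ∧ 5/7 = 1/7
Q ∨ (¬P ∧ R) = 3/7 ∨ 1/7 = 3/7
¬R = ¬5/7 = 2/7
R ↔ R = 5/7 ↔ 5/7 = 1
P → P = 6/7 → 6/7 = 1
(R ↔ R) → (P → P) = 1 → 1 = 1
¬R ∨ ((R ↔ R) → (P → P)) = 2/7 ∨ 1 = 1
(Q ∨ (¬P ∧ R)) ↔ (¬R ∨ ((R ↔ R) → (P → P))) = 3/7 ↔ 1 = 3/7
P → P = 6/7 → 6/7 = 1
P ↔ R = 6/7 ↔ 5/7 = 6/7
(P ↔ R) ∧ P = 6/7 ∧ 6/7 = 6/7
(P → P) ↔ ((P ↔ R) ∧ P) = 1 ↔ 6/7 = 6/7
¬((P → P) ↔ ((P ↔ R) ∧ P)) = ¬6/7 = 1/7
¬¬((P → P) ↔ ((P ↔ R) ∧ P)) = ¬1/7 = 6/7
((Q ∨ (¬P ∧ R)) ↔ (¬R ∨ ((R ↔ R) → (P → P)))) ↔ ¬¬((P → P) ↔ ((P ↔ R) ∧ P)) = 3/7 ↔ 6/7 = 4/7

4/7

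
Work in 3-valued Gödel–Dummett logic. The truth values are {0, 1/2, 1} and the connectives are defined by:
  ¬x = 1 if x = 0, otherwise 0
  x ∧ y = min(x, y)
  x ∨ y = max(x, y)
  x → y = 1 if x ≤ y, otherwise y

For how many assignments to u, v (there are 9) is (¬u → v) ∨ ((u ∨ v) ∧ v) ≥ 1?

u = 0, v = 0 ↦ 0  <
u = 0, v = 1/2 ↦ 1/2  <
u = 0, v = 1 ↦ 1  ≥
u = 1/2, v = 0 ↦ 1  ≥
u = 1/2, v = 1/2 ↦ 1  ≥
u = 1/2, v = 1 ↦ 1  ≥
u = 1, v = 0 ↦ 1  ≥
u = 1, v = 1/2 ↦ 1  ≥
u = 1, v = 1 ↦ 1  ≥
So 7 of the 9 assignments meet the threshold.

7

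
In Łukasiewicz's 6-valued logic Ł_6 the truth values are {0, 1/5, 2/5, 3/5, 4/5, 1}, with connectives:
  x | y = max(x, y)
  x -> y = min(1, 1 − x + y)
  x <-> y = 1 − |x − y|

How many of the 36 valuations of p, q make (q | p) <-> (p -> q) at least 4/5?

18

value 1: 8 assignments (counts)
value 4/5: 10 assignments (counts)
value 3/5: 7 assignments
value 2/5: 6 assignments
value 1/5: 3 assignments
value 0: 2 assignments
So 18 of the 36 assignments meet the threshold.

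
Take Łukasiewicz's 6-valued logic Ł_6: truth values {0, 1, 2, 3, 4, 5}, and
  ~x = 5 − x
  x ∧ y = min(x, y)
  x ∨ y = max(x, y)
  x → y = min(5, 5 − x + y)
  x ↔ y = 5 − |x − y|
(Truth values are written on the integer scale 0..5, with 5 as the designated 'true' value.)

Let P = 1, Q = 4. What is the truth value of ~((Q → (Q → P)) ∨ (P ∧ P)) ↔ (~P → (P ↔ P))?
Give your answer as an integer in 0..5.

Q → P = 4 → 1 = 2
Q → (Q → P) = 4 → 2 = 3
P ∧ P = 1 ∧ 1 = 1
(Q → (Q → P)) ∨ (P ∧ P) = 3 ∨ 1 = 3
~((Q → (Q → P)) ∨ (P ∧ P)) = ~3 = 2
~P = ~1 = 4
P ↔ P = 1 ↔ 1 = 5
~P → (P ↔ P) = 4 → 5 = 5
~((Q → (Q → P)) ∨ (P ∧ P)) ↔ (~P → (P ↔ P)) = 2 ↔ 5 = 2

2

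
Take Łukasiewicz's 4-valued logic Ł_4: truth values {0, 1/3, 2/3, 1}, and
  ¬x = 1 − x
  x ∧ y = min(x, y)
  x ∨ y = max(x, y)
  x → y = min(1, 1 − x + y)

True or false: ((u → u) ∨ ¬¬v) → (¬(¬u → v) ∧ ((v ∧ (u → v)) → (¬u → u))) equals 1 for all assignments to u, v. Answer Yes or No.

Counterexample: take u = 0, v = 1/3.
u → u = 0 → 0 = 1
¬v = ¬1/3 = 2/3
¬¬v = ¬2/3 = 1/3
(u → u) ∨ ¬¬v = 1 ∨ 1/3 = 1
¬u = ¬0 = 1
¬u → v = 1 → 1/3 = 1/3
¬(¬u → v) = ¬1/3 = 2/3
u → v = 0 → 1/3 = 1
v ∧ (u → v) = 1/3 ∧ 1 = 1/3
¬u = ¬0 = 1
¬u → u = 1 → 0 = 0
(v ∧ (u → v)) → (¬u → u) = 1/3 → 0 = 2/3
¬(¬u → v) ∧ ((v ∧ (u → v)) → (¬u → u)) = 2/3 ∧ 2/3 = 2/3
((u → u) ∨ ¬¬v) → (¬(¬u → v) ∧ ((v ∧ (u → v)) → (¬u → u))) = 1 → 2/3 = 2/3
This gives 2/3 ≠ 1.

No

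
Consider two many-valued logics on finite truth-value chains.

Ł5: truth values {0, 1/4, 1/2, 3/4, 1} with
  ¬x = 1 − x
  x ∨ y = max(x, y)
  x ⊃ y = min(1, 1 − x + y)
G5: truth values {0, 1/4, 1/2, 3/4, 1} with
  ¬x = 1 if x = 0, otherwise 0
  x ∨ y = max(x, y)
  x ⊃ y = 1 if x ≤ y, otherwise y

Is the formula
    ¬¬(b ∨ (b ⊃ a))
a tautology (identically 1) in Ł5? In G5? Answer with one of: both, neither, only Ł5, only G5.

In Ł5: at a = 0, b = 1/4 the value is 3/4 — not a tautology.
In G5: every assignment gives 1 — tautology.

only G5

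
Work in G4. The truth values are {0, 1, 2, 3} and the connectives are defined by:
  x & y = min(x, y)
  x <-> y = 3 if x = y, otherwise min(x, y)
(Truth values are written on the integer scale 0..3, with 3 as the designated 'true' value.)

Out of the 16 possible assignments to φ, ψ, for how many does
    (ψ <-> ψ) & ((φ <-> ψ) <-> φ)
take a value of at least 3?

7

φ = 0, ψ = 0 ↦ 0  <
φ = 0, ψ = 1 ↦ 3  ≥
φ = 0, ψ = 2 ↦ 3  ≥
φ = 0, ψ = 3 ↦ 3  ≥
φ = 1, ψ = 0 ↦ 0  <
φ = 1, ψ = 1 ↦ 1  <
φ = 1, ψ = 2 ↦ 3  ≥
φ = 1, ψ = 3 ↦ 3  ≥
φ = 2, ψ = 0 ↦ 0  <
φ = 2, ψ = 1 ↦ 1  <
φ = 2, ψ = 2 ↦ 2  <
φ = 2, ψ = 3 ↦ 3  ≥
φ = 3, ψ = 0 ↦ 0  <
φ = 3, ψ = 1 ↦ 1  <
φ = 3, ψ = 2 ↦ 2  <
φ = 3, ψ = 3 ↦ 3  ≥
So 7 of the 16 assignments meet the threshold.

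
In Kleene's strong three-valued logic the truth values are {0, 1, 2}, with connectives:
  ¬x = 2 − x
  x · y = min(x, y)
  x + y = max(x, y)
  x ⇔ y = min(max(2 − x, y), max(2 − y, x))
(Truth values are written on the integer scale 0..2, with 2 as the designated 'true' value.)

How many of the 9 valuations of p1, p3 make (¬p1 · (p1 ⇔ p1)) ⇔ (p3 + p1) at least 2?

1

p1 = 0, p3 = 0 ↦ 0  <
p1 = 0, p3 = 1 ↦ 1  <
p1 = 0, p3 = 2 ↦ 2  ≥
p1 = 1, p3 = 0 ↦ 1  <
p1 = 1, p3 = 1 ↦ 1  <
p1 = 1, p3 = 2 ↦ 1  <
p1 = 2, p3 = 0 ↦ 0  <
p1 = 2, p3 = 1 ↦ 0  <
p1 = 2, p3 = 2 ↦ 0  <
So 1 of the 9 assignments meets the threshold.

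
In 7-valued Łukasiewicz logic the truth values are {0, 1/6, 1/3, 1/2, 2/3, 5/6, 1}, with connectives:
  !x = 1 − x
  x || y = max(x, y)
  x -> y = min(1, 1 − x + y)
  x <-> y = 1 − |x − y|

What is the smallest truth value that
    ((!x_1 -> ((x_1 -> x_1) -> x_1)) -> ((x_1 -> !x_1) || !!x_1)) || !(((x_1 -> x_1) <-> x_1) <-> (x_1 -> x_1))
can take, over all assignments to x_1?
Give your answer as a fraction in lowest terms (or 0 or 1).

Take x_1 = 2/3:
!x_1 = !2/3 = 1/3
x_1 -> x_1 = 2/3 -> 2/3 = 1
(x_1 -> x_1) -> x_1 = 1 -> 2/3 = 2/3
!x_1 -> ((x_1 -> x_1) -> x_1) = 1/3 -> 2/3 = 1
!x_1 = !2/3 = 1/3
x_1 -> !x_1 = 2/3 -> 1/3 = 2/3
!x_1 = !2/3 = 1/3
!!x_1 = !1/3 = 2/3
(x_1 -> !x_1) || !!x_1 = 2/3 || 2/3 = 2/3
(!x_1 -> ((x_1 -> x_1) -> x_1)) -> ((x_1 -> !x_1) || !!x_1) = 1 -> 2/3 = 2/3
x_1 -> x_1 = 2/3 -> 2/3 = 1
(x_1 -> x_1) <-> x_1 = 1 <-> 2/3 = 2/3
x_1 -> x_1 = 2/3 -> 2/3 = 1
((x_1 -> x_1) <-> x_1) <-> (x_1 -> x_1) = 2/3 <-> 1 = 2/3
!(((x_1 -> x_1) <-> x_1) <-> (x_1 -> x_1)) = !2/3 = 1/3
((!x_1 -> ((x_1 -> x_1) -> x_1)) -> ((x_1 -> !x_1) || !!x_1)) || !(((x_1 -> x_1) <-> x_1) <-> (x_1 -> x_1)) = 2/3 || 1/3 = 2/3
No assignment yields a value below 2/3, so this is the minimum.

2/3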